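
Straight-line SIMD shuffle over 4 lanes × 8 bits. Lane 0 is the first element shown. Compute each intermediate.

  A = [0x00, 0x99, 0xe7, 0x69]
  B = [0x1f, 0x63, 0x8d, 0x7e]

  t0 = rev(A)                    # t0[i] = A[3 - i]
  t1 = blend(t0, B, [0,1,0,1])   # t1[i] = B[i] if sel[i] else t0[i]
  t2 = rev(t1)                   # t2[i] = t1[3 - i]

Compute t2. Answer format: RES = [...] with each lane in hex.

t0 = [0x69, 0xe7, 0x99, 0x00]
t1 = [0x69, 0x63, 0x99, 0x7e]
t2 = [0x7e, 0x99, 0x63, 0x69]

RES = [ 0x7e  0x99  0x63  0x69 ]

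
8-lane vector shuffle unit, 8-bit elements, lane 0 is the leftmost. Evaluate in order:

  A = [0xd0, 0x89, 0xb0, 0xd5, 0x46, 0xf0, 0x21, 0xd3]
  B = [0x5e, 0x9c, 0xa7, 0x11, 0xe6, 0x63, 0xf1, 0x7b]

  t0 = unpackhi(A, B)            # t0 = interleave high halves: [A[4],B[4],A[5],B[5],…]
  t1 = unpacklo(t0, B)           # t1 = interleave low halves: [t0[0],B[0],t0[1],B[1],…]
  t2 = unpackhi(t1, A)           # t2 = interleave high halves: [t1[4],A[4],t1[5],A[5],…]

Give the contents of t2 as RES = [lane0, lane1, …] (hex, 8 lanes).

RES = [0xf0, 0x46, 0xa7, 0xf0, 0x63, 0x21, 0x11, 0xd3]

→ t0 |46|e6|f0|63|21|f1|d3|7b|
→ t1 |46|5e|e6|9c|f0|a7|63|11|
→ t2 |f0|46|a7|f0|63|21|11|d3|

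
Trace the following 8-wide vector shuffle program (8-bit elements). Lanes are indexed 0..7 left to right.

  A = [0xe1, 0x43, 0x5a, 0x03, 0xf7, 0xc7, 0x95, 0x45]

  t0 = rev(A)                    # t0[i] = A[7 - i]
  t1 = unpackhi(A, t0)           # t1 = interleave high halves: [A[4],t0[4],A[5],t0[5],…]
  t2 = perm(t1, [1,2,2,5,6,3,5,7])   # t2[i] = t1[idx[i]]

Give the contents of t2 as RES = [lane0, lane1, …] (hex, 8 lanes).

RES = [0x03, 0xc7, 0xc7, 0x43, 0x45, 0x5a, 0x43, 0xe1]

  t0: 45 95 c7 f7 03 5a 43 e1
  t1: f7 03 c7 5a 95 43 45 e1
  t2: 03 c7 c7 43 45 5a 43 e1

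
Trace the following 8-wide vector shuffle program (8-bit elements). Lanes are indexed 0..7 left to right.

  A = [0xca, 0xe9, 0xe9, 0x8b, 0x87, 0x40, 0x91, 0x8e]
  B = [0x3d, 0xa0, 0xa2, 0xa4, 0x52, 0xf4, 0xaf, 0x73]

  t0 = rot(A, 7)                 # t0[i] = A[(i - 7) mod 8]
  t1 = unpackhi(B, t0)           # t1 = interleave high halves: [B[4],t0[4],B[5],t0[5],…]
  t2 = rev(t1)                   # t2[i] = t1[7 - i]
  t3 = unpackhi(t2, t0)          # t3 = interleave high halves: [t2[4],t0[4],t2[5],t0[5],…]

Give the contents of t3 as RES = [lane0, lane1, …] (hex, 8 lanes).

t0 = [0xe9, 0xe9, 0x8b, 0x87, 0x40, 0x91, 0x8e, 0xca]
t1 = [0x52, 0x40, 0xf4, 0x91, 0xaf, 0x8e, 0x73, 0xca]
t2 = [0xca, 0x73, 0x8e, 0xaf, 0x91, 0xf4, 0x40, 0x52]
t3 = [0x91, 0x40, 0xf4, 0x91, 0x40, 0x8e, 0x52, 0xca]

RES = [ 0x91  0x40  0xf4  0x91  0x40  0x8e  0x52  0xca ]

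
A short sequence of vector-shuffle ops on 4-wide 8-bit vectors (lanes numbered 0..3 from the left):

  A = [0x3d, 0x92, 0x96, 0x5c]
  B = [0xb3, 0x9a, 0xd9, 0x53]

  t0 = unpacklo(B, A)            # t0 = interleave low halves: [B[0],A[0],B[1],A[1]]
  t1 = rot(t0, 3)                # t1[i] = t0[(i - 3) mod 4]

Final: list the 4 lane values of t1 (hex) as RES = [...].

  t0: b3 3d 9a 92
  t1: 3d 9a 92 b3

RES = [ 0x3d  0x9a  0x92  0xb3 ]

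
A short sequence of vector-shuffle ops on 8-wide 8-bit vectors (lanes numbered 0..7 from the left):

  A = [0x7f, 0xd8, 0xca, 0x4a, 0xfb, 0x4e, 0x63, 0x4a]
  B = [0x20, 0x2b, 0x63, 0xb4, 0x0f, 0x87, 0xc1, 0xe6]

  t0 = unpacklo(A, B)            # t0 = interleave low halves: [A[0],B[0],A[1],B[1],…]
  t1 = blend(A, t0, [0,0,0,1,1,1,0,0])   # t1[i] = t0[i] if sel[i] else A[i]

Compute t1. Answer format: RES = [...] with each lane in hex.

RES = [ 0x7f  0xd8  0xca  0x2b  0xca  0x63  0x63  0x4a ]

→ t0 |7f|20|d8|2b|ca|63|4a|b4|
→ t1 |7f|d8|ca|2b|ca|63|63|4a|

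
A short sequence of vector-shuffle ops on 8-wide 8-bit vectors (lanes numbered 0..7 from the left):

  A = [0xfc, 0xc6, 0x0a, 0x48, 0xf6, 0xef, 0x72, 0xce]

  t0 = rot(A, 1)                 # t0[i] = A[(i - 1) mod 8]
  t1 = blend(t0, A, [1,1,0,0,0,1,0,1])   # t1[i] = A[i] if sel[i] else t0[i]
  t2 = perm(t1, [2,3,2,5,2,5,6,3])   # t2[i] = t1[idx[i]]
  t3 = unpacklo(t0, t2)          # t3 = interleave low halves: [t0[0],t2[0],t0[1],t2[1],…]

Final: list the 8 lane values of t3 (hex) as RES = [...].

RES = [0xce, 0xc6, 0xfc, 0x0a, 0xc6, 0xc6, 0x0a, 0xef]

  t0: ce fc c6 0a 48 f6 ef 72
  t1: fc c6 c6 0a 48 ef ef ce
  t2: c6 0a c6 ef c6 ef ef 0a
  t3: ce c6 fc 0a c6 c6 0a ef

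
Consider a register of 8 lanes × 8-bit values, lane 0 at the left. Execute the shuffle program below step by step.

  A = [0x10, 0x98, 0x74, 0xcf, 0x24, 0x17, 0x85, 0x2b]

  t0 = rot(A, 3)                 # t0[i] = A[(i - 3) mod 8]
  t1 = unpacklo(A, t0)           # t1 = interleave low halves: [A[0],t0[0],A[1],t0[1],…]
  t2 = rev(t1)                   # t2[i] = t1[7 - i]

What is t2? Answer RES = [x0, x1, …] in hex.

t0 = [0x17, 0x85, 0x2b, 0x10, 0x98, 0x74, 0xcf, 0x24]
t1 = [0x10, 0x17, 0x98, 0x85, 0x74, 0x2b, 0xcf, 0x10]
t2 = [0x10, 0xcf, 0x2b, 0x74, 0x85, 0x98, 0x17, 0x10]

RES = [0x10, 0xcf, 0x2b, 0x74, 0x85, 0x98, 0x17, 0x10]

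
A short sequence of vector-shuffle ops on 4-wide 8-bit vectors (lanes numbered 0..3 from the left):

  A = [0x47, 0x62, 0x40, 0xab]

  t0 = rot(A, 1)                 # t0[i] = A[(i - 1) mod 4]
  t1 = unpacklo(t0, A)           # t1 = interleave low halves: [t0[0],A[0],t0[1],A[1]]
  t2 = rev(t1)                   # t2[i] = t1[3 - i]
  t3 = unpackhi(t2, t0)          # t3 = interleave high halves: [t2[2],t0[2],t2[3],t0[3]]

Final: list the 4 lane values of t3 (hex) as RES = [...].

RES = [ 0x47  0x62  0xab  0x40 ]

→ t0 |ab|47|62|40|
→ t1 |ab|47|47|62|
→ t2 |62|47|47|ab|
→ t3 |47|62|ab|40|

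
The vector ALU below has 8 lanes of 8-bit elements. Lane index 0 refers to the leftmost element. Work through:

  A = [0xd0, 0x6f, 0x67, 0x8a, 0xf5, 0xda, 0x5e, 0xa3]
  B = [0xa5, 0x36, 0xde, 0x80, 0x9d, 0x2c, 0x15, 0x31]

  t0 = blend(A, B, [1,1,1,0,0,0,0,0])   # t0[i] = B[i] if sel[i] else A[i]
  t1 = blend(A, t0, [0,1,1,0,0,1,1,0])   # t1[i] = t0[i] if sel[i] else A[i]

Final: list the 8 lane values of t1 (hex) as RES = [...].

RES = [0xd0, 0x36, 0xde, 0x8a, 0xf5, 0xda, 0x5e, 0xa3]

  t0: a5 36 de 8a f5 da 5e a3
  t1: d0 36 de 8a f5 da 5e a3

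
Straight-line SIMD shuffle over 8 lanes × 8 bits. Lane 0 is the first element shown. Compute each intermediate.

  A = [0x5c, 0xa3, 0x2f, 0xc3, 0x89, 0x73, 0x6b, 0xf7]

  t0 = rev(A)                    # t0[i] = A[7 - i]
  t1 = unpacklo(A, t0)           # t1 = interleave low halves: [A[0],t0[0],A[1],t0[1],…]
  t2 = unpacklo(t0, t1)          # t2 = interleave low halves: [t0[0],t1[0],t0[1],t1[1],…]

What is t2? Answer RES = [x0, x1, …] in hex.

RES = [ 0xf7  0x5c  0x6b  0xf7  0x73  0xa3  0x89  0x6b ]

  t0: f7 6b 73 89 c3 2f a3 5c
  t1: 5c f7 a3 6b 2f 73 c3 89
  t2: f7 5c 6b f7 73 a3 89 6b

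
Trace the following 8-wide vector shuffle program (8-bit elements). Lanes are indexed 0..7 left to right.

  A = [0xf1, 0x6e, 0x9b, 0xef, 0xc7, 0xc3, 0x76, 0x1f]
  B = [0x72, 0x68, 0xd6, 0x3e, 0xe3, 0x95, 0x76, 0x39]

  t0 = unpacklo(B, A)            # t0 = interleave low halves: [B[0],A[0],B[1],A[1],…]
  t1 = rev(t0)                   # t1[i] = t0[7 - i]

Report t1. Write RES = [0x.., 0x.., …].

→ t0 |72|f1|68|6e|d6|9b|3e|ef|
→ t1 |ef|3e|9b|d6|6e|68|f1|72|

RES = [ 0xef  0x3e  0x9b  0xd6  0x6e  0x68  0xf1  0x72 ]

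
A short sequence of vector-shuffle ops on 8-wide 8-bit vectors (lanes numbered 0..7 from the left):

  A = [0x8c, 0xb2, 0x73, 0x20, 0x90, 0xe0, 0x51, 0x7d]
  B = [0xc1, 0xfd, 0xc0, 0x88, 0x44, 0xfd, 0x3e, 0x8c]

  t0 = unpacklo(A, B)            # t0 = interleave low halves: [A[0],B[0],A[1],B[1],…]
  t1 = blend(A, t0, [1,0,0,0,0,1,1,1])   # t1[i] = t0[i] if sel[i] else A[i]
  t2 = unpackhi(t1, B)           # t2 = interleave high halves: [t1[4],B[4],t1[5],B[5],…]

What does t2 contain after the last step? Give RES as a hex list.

RES = [ 0x90  0x44  0xc0  0xfd  0x20  0x3e  0x88  0x8c ]

  t0: 8c c1 b2 fd 73 c0 20 88
  t1: 8c b2 73 20 90 c0 20 88
  t2: 90 44 c0 fd 20 3e 88 8c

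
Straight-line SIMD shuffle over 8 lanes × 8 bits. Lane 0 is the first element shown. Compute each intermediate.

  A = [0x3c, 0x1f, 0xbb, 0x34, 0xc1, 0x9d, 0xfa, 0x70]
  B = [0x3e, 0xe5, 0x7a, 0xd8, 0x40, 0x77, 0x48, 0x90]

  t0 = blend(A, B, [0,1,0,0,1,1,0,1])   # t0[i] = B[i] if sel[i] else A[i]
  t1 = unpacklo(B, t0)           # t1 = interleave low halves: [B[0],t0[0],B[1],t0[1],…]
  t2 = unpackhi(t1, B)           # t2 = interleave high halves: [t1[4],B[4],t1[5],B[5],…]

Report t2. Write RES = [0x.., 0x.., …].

t0 = [0x3c, 0xe5, 0xbb, 0x34, 0x40, 0x77, 0xfa, 0x90]
t1 = [0x3e, 0x3c, 0xe5, 0xe5, 0x7a, 0xbb, 0xd8, 0x34]
t2 = [0x7a, 0x40, 0xbb, 0x77, 0xd8, 0x48, 0x34, 0x90]

RES = [0x7a, 0x40, 0xbb, 0x77, 0xd8, 0x48, 0x34, 0x90]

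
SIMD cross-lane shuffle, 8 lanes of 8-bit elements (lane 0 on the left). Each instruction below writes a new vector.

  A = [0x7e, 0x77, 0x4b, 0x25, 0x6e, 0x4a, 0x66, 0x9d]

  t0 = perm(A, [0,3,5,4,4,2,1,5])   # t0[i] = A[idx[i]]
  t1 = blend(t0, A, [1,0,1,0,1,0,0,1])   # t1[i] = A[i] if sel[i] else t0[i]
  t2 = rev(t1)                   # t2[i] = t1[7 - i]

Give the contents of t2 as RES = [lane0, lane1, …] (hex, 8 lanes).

RES = [ 0x9d  0x77  0x4b  0x6e  0x6e  0x4b  0x25  0x7e ]

  t0: 7e 25 4a 6e 6e 4b 77 4a
  t1: 7e 25 4b 6e 6e 4b 77 9d
  t2: 9d 77 4b 6e 6e 4b 25 7e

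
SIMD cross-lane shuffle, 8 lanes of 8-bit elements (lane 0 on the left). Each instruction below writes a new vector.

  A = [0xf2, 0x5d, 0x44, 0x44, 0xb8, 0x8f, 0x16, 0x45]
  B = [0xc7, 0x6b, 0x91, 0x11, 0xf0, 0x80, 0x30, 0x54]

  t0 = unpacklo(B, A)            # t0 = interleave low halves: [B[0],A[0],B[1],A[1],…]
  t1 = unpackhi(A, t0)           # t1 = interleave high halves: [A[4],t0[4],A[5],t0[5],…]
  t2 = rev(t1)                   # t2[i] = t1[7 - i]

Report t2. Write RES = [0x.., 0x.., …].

RES = [ 0x44  0x45  0x11  0x16  0x44  0x8f  0x91  0xb8 ]

  t0: c7 f2 6b 5d 91 44 11 44
  t1: b8 91 8f 44 16 11 45 44
  t2: 44 45 11 16 44 8f 91 b8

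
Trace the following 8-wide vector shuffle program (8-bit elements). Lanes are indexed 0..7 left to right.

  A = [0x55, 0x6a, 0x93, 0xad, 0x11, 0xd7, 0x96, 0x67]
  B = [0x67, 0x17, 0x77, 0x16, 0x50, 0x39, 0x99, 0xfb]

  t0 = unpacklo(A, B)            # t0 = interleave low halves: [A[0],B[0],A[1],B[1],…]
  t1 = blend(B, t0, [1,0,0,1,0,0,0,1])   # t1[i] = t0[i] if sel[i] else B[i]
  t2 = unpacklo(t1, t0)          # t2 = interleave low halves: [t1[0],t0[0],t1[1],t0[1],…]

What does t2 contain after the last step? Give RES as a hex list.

RES = [0x55, 0x55, 0x17, 0x67, 0x77, 0x6a, 0x17, 0x17]

  t0: 55 67 6a 17 93 77 ad 16
  t1: 55 17 77 17 50 39 99 16
  t2: 55 55 17 67 77 6a 17 17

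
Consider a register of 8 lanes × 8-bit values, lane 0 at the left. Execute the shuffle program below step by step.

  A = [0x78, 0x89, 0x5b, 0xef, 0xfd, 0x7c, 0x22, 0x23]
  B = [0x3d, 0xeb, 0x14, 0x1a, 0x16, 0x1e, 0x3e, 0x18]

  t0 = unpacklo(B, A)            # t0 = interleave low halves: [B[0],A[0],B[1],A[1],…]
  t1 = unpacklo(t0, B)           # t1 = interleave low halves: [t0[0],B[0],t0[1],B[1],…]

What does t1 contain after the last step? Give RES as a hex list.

t0 = [0x3d, 0x78, 0xeb, 0x89, 0x14, 0x5b, 0x1a, 0xef]
t1 = [0x3d, 0x3d, 0x78, 0xeb, 0xeb, 0x14, 0x89, 0x1a]

RES = [0x3d, 0x3d, 0x78, 0xeb, 0xeb, 0x14, 0x89, 0x1a]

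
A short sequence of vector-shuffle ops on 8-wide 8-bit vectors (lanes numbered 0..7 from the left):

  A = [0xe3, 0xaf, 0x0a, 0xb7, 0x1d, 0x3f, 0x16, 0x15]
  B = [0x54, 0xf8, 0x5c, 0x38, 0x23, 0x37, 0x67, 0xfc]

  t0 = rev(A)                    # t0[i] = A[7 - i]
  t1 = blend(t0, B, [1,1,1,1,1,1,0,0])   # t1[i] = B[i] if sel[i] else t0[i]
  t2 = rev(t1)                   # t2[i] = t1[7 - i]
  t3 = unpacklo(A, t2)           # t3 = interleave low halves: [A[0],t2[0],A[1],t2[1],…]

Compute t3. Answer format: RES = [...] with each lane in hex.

RES = [0xe3, 0xe3, 0xaf, 0xaf, 0x0a, 0x37, 0xb7, 0x23]

  t0: 15 16 3f 1d b7 0a af e3
  t1: 54 f8 5c 38 23 37 af e3
  t2: e3 af 37 23 38 5c f8 54
  t3: e3 e3 af af 0a 37 b7 23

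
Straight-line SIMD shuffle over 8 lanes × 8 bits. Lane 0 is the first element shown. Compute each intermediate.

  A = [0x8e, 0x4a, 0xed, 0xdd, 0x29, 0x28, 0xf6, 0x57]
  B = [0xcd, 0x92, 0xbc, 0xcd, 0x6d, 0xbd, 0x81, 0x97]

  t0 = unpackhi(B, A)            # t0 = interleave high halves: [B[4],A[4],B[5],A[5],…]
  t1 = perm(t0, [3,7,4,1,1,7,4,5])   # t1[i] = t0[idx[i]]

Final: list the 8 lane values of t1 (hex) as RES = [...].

  t0: 6d 29 bd 28 81 f6 97 57
  t1: 28 57 81 29 29 57 81 f6

RES = [0x28, 0x57, 0x81, 0x29, 0x29, 0x57, 0x81, 0xf6]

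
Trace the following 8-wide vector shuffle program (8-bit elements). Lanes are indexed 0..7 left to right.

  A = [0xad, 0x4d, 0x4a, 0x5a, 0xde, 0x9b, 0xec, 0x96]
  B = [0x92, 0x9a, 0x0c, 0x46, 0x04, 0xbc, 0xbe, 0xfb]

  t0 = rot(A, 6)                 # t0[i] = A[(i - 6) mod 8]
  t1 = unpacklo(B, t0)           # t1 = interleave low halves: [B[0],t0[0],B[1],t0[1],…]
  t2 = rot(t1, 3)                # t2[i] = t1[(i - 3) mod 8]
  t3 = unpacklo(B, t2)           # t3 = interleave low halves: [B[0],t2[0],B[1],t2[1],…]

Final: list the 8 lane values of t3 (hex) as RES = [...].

  t0: 4a 5a de 9b ec 96 ad 4d
  t1: 92 4a 9a 5a 0c de 46 9b
  t2: de 46 9b 92 4a 9a 5a 0c
  t3: 92 de 9a 46 0c 9b 46 92

RES = [ 0x92  0xde  0x9a  0x46  0x0c  0x9b  0x46  0x92 ]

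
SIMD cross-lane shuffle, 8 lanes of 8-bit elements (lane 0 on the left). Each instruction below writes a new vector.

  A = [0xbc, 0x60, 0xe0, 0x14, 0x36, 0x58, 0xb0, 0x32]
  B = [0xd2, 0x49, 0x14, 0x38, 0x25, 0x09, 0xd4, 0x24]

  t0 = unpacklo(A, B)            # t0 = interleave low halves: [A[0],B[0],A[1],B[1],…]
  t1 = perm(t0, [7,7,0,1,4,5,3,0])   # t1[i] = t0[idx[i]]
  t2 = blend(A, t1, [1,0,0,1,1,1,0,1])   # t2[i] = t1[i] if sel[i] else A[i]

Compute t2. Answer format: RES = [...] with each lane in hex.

→ t0 |bc|d2|60|49|e0|14|14|38|
→ t1 |38|38|bc|d2|e0|14|49|bc|
→ t2 |38|60|e0|d2|e0|14|b0|bc|

RES = [0x38, 0x60, 0xe0, 0xd2, 0xe0, 0x14, 0xb0, 0xbc]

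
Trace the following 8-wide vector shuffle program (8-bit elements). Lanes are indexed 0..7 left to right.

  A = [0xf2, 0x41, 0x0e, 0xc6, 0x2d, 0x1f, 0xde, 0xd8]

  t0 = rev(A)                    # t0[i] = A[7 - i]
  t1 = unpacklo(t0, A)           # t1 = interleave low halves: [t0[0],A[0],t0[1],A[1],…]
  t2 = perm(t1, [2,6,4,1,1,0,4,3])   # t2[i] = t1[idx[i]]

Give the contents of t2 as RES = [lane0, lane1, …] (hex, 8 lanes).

→ t0 |d8|de|1f|2d|c6|0e|41|f2|
→ t1 |d8|f2|de|41|1f|0e|2d|c6|
→ t2 |de|2d|1f|f2|f2|d8|1f|41|

RES = [0xde, 0x2d, 0x1f, 0xf2, 0xf2, 0xd8, 0x1f, 0x41]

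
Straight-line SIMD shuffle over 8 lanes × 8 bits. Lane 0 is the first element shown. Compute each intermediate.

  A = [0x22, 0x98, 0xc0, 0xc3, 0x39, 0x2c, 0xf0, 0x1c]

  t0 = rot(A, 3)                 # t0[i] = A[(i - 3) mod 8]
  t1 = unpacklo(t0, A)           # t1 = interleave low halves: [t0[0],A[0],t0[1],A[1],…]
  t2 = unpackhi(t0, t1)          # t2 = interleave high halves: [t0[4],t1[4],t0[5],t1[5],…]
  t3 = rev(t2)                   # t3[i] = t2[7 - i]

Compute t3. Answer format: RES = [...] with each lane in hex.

RES = [0xc3, 0x39, 0x22, 0xc3, 0xc0, 0xc0, 0x1c, 0x98]

  t0: 2c f0 1c 22 98 c0 c3 39
  t1: 2c 22 f0 98 1c c0 22 c3
  t2: 98 1c c0 c0 c3 22 39 c3
  t3: c3 39 22 c3 c0 c0 1c 98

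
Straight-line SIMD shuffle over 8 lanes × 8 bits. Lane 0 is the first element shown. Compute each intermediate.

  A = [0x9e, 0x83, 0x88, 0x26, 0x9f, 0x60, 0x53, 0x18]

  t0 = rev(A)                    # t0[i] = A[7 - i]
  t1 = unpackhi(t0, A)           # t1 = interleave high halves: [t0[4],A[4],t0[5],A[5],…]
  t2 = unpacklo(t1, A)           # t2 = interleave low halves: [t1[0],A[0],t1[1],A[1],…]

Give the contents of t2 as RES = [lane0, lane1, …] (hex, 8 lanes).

→ t0 |18|53|60|9f|26|88|83|9e|
→ t1 |26|9f|88|60|83|53|9e|18|
→ t2 |26|9e|9f|83|88|88|60|26|

RES = [0x26, 0x9e, 0x9f, 0x83, 0x88, 0x88, 0x60, 0x26]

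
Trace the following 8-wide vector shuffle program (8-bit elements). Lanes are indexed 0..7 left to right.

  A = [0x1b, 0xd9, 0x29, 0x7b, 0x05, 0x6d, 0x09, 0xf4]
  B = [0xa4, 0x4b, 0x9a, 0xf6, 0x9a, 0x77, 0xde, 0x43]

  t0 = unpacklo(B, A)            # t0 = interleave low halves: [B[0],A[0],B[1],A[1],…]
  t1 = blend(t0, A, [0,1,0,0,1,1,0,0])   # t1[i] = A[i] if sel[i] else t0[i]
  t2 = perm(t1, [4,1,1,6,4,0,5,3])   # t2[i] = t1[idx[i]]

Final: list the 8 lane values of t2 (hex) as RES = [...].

RES = [0x05, 0xd9, 0xd9, 0xf6, 0x05, 0xa4, 0x6d, 0xd9]

t0 = [0xa4, 0x1b, 0x4b, 0xd9, 0x9a, 0x29, 0xf6, 0x7b]
t1 = [0xa4, 0xd9, 0x4b, 0xd9, 0x05, 0x6d, 0xf6, 0x7b]
t2 = [0x05, 0xd9, 0xd9, 0xf6, 0x05, 0xa4, 0x6d, 0xd9]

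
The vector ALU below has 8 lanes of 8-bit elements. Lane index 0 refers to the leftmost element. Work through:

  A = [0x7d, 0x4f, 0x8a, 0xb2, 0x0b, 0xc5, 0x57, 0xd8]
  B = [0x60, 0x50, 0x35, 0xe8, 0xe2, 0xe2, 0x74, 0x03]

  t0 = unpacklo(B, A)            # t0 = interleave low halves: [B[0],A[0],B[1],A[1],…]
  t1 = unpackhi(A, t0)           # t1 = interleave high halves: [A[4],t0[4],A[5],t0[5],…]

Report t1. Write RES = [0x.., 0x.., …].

  t0: 60 7d 50 4f 35 8a e8 b2
  t1: 0b 35 c5 8a 57 e8 d8 b2

RES = [0x0b, 0x35, 0xc5, 0x8a, 0x57, 0xe8, 0xd8, 0xb2]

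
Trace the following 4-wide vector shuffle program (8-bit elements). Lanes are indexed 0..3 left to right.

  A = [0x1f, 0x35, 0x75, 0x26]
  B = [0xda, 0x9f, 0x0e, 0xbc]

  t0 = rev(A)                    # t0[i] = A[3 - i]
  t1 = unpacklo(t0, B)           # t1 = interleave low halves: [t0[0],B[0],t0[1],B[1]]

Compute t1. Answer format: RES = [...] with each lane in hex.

RES = [0x26, 0xda, 0x75, 0x9f]

t0 = [0x26, 0x75, 0x35, 0x1f]
t1 = [0x26, 0xda, 0x75, 0x9f]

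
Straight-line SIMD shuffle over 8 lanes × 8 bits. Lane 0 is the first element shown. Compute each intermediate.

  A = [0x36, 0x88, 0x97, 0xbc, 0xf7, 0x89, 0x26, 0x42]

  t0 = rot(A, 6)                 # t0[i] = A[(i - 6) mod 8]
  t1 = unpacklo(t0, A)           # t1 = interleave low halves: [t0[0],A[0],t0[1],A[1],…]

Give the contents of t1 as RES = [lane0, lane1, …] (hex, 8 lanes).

RES = [ 0x97  0x36  0xbc  0x88  0xf7  0x97  0x89  0xbc ]

  t0: 97 bc f7 89 26 42 36 88
  t1: 97 36 bc 88 f7 97 89 bc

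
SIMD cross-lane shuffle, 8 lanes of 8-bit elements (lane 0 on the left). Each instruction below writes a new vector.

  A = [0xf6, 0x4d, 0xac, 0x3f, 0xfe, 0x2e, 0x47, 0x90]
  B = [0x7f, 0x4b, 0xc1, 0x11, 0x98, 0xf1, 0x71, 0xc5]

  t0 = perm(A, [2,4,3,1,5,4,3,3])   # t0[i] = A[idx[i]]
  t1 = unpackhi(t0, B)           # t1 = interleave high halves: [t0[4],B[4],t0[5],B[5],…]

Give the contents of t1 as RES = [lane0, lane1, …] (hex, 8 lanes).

RES = [0x2e, 0x98, 0xfe, 0xf1, 0x3f, 0x71, 0x3f, 0xc5]

t0 = [0xac, 0xfe, 0x3f, 0x4d, 0x2e, 0xfe, 0x3f, 0x3f]
t1 = [0x2e, 0x98, 0xfe, 0xf1, 0x3f, 0x71, 0x3f, 0xc5]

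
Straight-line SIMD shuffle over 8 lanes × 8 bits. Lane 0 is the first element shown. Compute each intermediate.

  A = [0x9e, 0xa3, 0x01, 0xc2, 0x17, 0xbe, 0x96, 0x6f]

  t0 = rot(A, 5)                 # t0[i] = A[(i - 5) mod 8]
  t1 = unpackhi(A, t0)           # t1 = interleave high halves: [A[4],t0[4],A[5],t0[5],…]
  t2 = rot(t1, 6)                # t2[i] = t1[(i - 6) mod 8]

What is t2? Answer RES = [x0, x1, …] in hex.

RES = [ 0xbe  0x9e  0x96  0xa3  0x6f  0x01  0x17  0x6f ]

  t0: c2 17 be 96 6f 9e a3 01
  t1: 17 6f be 9e 96 a3 6f 01
  t2: be 9e 96 a3 6f 01 17 6f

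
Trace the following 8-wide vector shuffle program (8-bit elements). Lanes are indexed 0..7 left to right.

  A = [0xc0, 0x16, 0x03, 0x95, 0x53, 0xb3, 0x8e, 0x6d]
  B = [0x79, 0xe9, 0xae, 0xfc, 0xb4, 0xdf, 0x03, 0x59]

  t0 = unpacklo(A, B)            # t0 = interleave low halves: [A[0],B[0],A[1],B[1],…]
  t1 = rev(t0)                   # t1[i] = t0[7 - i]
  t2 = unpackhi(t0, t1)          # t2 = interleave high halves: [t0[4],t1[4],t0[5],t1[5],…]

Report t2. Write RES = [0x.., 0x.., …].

  t0: c0 79 16 e9 03 ae 95 fc
  t1: fc 95 ae 03 e9 16 79 c0
  t2: 03 e9 ae 16 95 79 fc c0

RES = [0x03, 0xe9, 0xae, 0x16, 0x95, 0x79, 0xfc, 0xc0]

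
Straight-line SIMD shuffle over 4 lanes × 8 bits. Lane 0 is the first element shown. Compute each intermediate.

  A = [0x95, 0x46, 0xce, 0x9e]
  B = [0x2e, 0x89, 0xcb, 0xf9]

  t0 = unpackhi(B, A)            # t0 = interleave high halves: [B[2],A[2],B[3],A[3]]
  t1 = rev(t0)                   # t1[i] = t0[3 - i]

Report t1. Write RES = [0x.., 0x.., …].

RES = [0x9e, 0xf9, 0xce, 0xcb]

→ t0 |cb|ce|f9|9e|
→ t1 |9e|f9|ce|cb|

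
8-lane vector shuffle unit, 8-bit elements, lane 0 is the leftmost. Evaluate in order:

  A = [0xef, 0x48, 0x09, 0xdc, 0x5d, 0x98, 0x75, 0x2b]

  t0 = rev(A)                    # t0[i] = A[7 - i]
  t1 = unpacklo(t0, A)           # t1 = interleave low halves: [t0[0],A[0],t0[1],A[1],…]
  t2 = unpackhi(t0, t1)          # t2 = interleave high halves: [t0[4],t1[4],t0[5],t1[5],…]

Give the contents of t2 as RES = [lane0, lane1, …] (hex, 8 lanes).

RES = [ 0xdc  0x98  0x09  0x09  0x48  0x5d  0xef  0xdc ]

  t0: 2b 75 98 5d dc 09 48 ef
  t1: 2b ef 75 48 98 09 5d dc
  t2: dc 98 09 09 48 5d ef dc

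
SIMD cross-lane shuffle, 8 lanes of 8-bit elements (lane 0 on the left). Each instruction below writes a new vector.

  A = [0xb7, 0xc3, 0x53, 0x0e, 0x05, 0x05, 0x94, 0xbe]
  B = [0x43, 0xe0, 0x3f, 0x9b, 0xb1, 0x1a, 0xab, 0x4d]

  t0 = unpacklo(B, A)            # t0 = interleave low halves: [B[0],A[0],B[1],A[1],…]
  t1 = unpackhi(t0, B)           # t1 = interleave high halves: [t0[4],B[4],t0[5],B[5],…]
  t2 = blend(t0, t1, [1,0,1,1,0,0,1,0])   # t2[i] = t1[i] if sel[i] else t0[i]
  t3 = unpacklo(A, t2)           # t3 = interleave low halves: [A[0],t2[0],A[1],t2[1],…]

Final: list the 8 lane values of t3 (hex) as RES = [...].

RES = [0xb7, 0x3f, 0xc3, 0xb7, 0x53, 0x53, 0x0e, 0x1a]

t0 = [0x43, 0xb7, 0xe0, 0xc3, 0x3f, 0x53, 0x9b, 0x0e]
t1 = [0x3f, 0xb1, 0x53, 0x1a, 0x9b, 0xab, 0x0e, 0x4d]
t2 = [0x3f, 0xb7, 0x53, 0x1a, 0x3f, 0x53, 0x0e, 0x0e]
t3 = [0xb7, 0x3f, 0xc3, 0xb7, 0x53, 0x53, 0x0e, 0x1a]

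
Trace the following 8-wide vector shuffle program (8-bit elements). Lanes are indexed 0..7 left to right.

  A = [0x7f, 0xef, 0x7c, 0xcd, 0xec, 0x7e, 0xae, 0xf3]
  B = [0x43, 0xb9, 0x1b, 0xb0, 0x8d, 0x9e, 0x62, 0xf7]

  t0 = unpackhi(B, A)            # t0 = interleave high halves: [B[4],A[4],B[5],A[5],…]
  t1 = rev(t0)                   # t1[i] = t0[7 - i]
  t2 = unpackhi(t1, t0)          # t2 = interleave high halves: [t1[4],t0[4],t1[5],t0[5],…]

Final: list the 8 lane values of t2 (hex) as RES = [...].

  t0: 8d ec 9e 7e 62 ae f7 f3
  t1: f3 f7 ae 62 7e 9e ec 8d
  t2: 7e 62 9e ae ec f7 8d f3

RES = [ 0x7e  0x62  0x9e  0xae  0xec  0xf7  0x8d  0xf3 ]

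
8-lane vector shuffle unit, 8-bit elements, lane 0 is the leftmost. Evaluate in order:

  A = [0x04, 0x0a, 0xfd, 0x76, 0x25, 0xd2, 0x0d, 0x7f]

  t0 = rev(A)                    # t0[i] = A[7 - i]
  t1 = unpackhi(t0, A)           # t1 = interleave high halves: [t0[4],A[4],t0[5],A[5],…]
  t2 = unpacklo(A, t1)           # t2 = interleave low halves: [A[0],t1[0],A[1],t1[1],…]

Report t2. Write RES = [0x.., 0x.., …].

→ t0 |7f|0d|d2|25|76|fd|0a|04|
→ t1 |76|25|fd|d2|0a|0d|04|7f|
→ t2 |04|76|0a|25|fd|fd|76|d2|

RES = [ 0x04  0x76  0x0a  0x25  0xfd  0xfd  0x76  0xd2 ]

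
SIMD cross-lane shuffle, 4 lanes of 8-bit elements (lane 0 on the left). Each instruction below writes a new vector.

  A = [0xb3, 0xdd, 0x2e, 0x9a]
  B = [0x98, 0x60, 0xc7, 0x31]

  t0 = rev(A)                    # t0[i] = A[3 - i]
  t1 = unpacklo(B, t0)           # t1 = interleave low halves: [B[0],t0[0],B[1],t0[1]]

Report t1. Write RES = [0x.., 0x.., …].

RES = [ 0x98  0x9a  0x60  0x2e ]

t0 = [0x9a, 0x2e, 0xdd, 0xb3]
t1 = [0x98, 0x9a, 0x60, 0x2e]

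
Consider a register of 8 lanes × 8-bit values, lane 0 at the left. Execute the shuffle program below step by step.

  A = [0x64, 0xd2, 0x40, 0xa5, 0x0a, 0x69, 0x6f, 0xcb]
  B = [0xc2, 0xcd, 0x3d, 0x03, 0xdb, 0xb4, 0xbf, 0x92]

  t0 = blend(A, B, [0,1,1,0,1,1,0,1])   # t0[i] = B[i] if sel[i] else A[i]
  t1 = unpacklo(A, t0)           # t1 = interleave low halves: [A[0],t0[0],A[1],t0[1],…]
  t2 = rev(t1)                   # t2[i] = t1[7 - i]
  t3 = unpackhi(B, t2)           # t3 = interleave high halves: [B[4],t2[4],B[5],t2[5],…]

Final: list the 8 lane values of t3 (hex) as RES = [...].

→ t0 |64|cd|3d|a5|db|b4|6f|92|
→ t1 |64|64|d2|cd|40|3d|a5|a5|
→ t2 |a5|a5|3d|40|cd|d2|64|64|
→ t3 |db|cd|b4|d2|bf|64|92|64|

RES = [0xdb, 0xcd, 0xb4, 0xd2, 0xbf, 0x64, 0x92, 0x64]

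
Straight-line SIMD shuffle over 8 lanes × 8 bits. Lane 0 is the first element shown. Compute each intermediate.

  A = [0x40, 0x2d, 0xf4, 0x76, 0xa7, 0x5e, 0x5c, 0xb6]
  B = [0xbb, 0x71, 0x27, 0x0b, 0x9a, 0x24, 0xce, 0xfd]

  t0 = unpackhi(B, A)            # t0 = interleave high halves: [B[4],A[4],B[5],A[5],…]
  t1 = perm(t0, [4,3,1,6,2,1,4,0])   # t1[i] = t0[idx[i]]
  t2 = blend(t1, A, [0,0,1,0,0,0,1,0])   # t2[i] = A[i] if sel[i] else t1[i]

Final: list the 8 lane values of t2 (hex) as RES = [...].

RES = [0xce, 0x5e, 0xf4, 0xfd, 0x24, 0xa7, 0x5c, 0x9a]

t0 = [0x9a, 0xa7, 0x24, 0x5e, 0xce, 0x5c, 0xfd, 0xb6]
t1 = [0xce, 0x5e, 0xa7, 0xfd, 0x24, 0xa7, 0xce, 0x9a]
t2 = [0xce, 0x5e, 0xf4, 0xfd, 0x24, 0xa7, 0x5c, 0x9a]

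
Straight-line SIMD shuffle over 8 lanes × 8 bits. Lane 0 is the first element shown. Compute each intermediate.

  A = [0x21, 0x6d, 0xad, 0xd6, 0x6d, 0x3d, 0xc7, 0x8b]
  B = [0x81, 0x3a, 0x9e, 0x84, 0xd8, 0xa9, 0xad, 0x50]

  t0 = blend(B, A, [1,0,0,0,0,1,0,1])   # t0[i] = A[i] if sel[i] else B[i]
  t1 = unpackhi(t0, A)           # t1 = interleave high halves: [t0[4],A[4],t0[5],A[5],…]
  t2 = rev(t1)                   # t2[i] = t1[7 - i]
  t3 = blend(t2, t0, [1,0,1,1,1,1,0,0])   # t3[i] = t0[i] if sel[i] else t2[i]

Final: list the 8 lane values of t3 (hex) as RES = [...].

t0 = [0x21, 0x3a, 0x9e, 0x84, 0xd8, 0x3d, 0xad, 0x8b]
t1 = [0xd8, 0x6d, 0x3d, 0x3d, 0xad, 0xc7, 0x8b, 0x8b]
t2 = [0x8b, 0x8b, 0xc7, 0xad, 0x3d, 0x3d, 0x6d, 0xd8]
t3 = [0x21, 0x8b, 0x9e, 0x84, 0xd8, 0x3d, 0x6d, 0xd8]

RES = [0x21, 0x8b, 0x9e, 0x84, 0xd8, 0x3d, 0x6d, 0xd8]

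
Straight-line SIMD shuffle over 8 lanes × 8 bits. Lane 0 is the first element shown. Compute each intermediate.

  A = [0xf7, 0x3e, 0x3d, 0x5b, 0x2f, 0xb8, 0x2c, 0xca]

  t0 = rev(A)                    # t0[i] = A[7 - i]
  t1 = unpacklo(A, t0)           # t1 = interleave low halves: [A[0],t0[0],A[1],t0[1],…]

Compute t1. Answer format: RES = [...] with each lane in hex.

RES = [0xf7, 0xca, 0x3e, 0x2c, 0x3d, 0xb8, 0x5b, 0x2f]

  t0: ca 2c b8 2f 5b 3d 3e f7
  t1: f7 ca 3e 2c 3d b8 5b 2f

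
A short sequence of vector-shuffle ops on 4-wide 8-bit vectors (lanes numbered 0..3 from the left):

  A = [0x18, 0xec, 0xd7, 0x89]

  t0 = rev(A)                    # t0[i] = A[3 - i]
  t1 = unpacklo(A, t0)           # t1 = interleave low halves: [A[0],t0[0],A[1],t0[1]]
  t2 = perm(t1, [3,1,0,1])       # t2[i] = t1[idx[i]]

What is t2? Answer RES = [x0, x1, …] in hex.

t0 = [0x89, 0xd7, 0xec, 0x18]
t1 = [0x18, 0x89, 0xec, 0xd7]
t2 = [0xd7, 0x89, 0x18, 0x89]

RES = [0xd7, 0x89, 0x18, 0x89]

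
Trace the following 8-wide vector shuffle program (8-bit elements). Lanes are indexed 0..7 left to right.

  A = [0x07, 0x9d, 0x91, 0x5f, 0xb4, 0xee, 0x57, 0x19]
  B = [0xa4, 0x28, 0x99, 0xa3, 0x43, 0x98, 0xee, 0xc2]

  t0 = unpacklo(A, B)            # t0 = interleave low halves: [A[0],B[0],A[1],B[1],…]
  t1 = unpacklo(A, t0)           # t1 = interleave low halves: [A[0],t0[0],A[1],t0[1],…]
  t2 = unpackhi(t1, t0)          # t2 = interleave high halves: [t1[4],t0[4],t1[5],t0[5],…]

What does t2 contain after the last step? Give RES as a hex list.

  t0: 07 a4 9d 28 91 99 5f a3
  t1: 07 07 9d a4 91 9d 5f 28
  t2: 91 91 9d 99 5f 5f 28 a3

RES = [0x91, 0x91, 0x9d, 0x99, 0x5f, 0x5f, 0x28, 0xa3]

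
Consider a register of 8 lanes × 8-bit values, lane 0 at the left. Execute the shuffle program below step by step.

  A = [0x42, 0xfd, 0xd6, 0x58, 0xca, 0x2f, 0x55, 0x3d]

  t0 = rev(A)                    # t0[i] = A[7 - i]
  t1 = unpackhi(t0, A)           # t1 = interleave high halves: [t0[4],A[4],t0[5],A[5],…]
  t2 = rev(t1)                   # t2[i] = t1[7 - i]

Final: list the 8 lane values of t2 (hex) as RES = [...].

RES = [0x3d, 0x42, 0x55, 0xfd, 0x2f, 0xd6, 0xca, 0x58]

  t0: 3d 55 2f ca 58 d6 fd 42
  t1: 58 ca d6 2f fd 55 42 3d
  t2: 3d 42 55 fd 2f d6 ca 58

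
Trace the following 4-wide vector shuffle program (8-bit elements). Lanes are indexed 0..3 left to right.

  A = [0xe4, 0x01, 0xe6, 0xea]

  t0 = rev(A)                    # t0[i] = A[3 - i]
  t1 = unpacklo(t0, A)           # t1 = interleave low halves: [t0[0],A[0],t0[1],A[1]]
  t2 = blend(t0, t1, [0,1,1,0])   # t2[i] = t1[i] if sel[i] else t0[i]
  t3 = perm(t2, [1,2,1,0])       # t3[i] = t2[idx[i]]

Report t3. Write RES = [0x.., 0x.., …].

  t0: ea e6 01 e4
  t1: ea e4 e6 01
  t2: ea e4 e6 e4
  t3: e4 e6 e4 ea

RES = [0xe4, 0xe6, 0xe4, 0xea]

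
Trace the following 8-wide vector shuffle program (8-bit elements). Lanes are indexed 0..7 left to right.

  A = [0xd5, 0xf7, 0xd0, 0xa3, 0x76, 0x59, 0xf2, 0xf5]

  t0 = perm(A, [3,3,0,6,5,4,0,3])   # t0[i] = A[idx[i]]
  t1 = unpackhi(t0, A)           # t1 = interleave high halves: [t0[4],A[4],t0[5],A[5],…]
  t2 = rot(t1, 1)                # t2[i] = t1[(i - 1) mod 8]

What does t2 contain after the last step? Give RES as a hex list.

  t0: a3 a3 d5 f2 59 76 d5 a3
  t1: 59 76 76 59 d5 f2 a3 f5
  t2: f5 59 76 76 59 d5 f2 a3

RES = [ 0xf5  0x59  0x76  0x76  0x59  0xd5  0xf2  0xa3 ]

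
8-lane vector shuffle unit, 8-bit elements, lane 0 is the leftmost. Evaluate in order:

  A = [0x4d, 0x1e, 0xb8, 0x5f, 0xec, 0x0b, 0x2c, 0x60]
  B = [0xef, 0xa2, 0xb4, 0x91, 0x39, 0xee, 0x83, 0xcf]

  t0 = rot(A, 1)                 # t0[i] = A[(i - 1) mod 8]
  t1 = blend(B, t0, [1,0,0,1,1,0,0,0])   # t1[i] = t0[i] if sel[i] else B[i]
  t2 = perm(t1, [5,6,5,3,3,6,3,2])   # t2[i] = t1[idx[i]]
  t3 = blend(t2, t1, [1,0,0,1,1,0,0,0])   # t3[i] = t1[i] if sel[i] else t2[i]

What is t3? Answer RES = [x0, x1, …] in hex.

  t0: 60 4d 1e b8 5f ec 0b 2c
  t1: 60 a2 b4 b8 5f ee 83 cf
  t2: ee 83 ee b8 b8 83 b8 b4
  t3: 60 83 ee b8 5f 83 b8 b4

RES = [0x60, 0x83, 0xee, 0xb8, 0x5f, 0x83, 0xb8, 0xb4]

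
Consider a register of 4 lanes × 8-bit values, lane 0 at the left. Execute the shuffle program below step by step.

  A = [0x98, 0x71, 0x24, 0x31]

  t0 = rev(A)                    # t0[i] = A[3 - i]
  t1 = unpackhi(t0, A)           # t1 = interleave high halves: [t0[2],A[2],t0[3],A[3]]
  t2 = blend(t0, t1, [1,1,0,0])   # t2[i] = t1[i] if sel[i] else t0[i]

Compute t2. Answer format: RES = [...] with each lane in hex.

RES = [ 0x71  0x24  0x71  0x98 ]

→ t0 |31|24|71|98|
→ t1 |71|24|98|31|
→ t2 |71|24|71|98|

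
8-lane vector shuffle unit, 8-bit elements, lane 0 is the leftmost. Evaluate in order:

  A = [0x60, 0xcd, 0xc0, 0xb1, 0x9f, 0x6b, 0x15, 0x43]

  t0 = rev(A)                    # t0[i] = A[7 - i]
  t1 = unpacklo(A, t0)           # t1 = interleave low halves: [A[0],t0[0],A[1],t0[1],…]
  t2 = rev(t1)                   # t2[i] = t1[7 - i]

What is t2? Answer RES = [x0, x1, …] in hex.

  t0: 43 15 6b 9f b1 c0 cd 60
  t1: 60 43 cd 15 c0 6b b1 9f
  t2: 9f b1 6b c0 15 cd 43 60

RES = [0x9f, 0xb1, 0x6b, 0xc0, 0x15, 0xcd, 0x43, 0x60]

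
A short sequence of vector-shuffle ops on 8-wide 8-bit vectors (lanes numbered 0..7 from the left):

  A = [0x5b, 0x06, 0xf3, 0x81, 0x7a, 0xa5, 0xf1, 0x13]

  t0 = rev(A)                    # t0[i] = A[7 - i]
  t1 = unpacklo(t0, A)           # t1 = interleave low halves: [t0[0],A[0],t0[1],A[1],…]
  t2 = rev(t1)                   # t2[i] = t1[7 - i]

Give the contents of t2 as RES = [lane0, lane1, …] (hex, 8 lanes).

  t0: 13 f1 a5 7a 81 f3 06 5b
  t1: 13 5b f1 06 a5 f3 7a 81
  t2: 81 7a f3 a5 06 f1 5b 13

RES = [0x81, 0x7a, 0xf3, 0xa5, 0x06, 0xf1, 0x5b, 0x13]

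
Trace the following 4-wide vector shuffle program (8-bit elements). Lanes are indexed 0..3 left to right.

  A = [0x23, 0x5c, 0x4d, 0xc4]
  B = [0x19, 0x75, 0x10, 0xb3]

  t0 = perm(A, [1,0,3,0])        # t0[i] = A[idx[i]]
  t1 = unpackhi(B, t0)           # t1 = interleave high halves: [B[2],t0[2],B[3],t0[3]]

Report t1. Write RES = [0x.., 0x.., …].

  t0: 5c 23 c4 23
  t1: 10 c4 b3 23

RES = [0x10, 0xc4, 0xb3, 0x23]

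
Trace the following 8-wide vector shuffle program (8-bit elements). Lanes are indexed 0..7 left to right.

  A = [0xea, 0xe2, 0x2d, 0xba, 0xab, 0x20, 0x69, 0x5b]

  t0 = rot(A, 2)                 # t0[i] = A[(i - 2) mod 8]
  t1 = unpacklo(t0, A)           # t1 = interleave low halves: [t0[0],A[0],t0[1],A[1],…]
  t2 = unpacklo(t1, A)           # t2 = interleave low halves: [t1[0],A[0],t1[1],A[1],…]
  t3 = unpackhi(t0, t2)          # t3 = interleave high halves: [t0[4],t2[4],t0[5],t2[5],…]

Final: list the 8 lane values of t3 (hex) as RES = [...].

RES = [0x2d, 0x5b, 0xba, 0x2d, 0xab, 0xe2, 0x20, 0xba]

  t0: 69 5b ea e2 2d ba ab 20
  t1: 69 ea 5b e2 ea 2d e2 ba
  t2: 69 ea ea e2 5b 2d e2 ba
  t3: 2d 5b ba 2d ab e2 20 ba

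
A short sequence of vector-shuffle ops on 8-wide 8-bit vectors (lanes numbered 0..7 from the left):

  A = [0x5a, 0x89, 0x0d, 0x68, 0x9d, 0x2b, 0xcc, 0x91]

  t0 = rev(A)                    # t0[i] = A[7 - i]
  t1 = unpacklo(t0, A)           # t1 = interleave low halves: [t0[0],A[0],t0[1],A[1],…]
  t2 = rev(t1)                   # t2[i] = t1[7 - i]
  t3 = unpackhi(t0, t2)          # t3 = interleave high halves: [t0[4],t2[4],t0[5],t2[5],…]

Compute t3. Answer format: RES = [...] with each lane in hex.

RES = [ 0x68  0x89  0x0d  0xcc  0x89  0x5a  0x5a  0x91 ]

→ t0 |91|cc|2b|9d|68|0d|89|5a|
→ t1 |91|5a|cc|89|2b|0d|9d|68|
→ t2 |68|9d|0d|2b|89|cc|5a|91|
→ t3 |68|89|0d|cc|89|5a|5a|91|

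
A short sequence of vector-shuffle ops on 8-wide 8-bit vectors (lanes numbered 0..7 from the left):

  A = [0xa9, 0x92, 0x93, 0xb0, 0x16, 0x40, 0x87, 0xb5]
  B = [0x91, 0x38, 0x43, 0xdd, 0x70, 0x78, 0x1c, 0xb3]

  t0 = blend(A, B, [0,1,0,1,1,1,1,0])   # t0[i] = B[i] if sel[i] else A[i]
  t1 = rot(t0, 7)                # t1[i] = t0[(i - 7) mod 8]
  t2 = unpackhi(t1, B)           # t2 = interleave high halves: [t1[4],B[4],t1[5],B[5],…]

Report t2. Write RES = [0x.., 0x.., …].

RES = [0x78, 0x70, 0x1c, 0x78, 0xb5, 0x1c, 0xa9, 0xb3]

→ t0 |a9|38|93|dd|70|78|1c|b5|
→ t1 |38|93|dd|70|78|1c|b5|a9|
→ t2 |78|70|1c|78|b5|1c|a9|b3|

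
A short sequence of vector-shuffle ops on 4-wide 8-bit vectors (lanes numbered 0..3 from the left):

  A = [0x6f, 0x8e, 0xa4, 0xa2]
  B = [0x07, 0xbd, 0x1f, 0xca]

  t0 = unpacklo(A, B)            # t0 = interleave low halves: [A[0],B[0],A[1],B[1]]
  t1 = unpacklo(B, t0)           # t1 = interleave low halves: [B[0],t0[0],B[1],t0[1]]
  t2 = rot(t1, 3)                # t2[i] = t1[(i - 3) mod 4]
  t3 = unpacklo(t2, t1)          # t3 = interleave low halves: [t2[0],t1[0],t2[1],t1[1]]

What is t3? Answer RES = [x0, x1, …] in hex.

  t0: 6f 07 8e bd
  t1: 07 6f bd 07
  t2: 6f bd 07 07
  t3: 6f 07 bd 6f

RES = [ 0x6f  0x07  0xbd  0x6f ]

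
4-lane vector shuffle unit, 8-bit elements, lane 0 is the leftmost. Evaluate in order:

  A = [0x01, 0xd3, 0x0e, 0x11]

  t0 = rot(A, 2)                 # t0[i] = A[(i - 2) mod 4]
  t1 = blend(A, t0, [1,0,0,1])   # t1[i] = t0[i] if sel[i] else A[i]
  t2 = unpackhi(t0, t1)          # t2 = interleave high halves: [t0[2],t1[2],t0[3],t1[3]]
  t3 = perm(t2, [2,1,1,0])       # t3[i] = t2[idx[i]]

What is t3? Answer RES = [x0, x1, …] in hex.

→ t0 |0e|11|01|d3|
→ t1 |0e|d3|0e|d3|
→ t2 |01|0e|d3|d3|
→ t3 |d3|0e|0e|01|

RES = [ 0xd3  0x0e  0x0e  0x01 ]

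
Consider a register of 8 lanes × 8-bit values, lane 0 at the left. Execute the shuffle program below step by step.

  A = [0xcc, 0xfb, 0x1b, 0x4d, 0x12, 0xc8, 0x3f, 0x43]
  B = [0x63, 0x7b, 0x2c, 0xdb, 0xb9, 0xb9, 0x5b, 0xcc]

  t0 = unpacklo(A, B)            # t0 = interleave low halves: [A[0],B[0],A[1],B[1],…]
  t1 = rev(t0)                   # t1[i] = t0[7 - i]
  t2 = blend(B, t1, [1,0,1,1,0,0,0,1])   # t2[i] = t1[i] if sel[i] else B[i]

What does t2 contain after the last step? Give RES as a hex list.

RES = [ 0xdb  0x7b  0x2c  0x1b  0xb9  0xb9  0x5b  0xcc ]

t0 = [0xcc, 0x63, 0xfb, 0x7b, 0x1b, 0x2c, 0x4d, 0xdb]
t1 = [0xdb, 0x4d, 0x2c, 0x1b, 0x7b, 0xfb, 0x63, 0xcc]
t2 = [0xdb, 0x7b, 0x2c, 0x1b, 0xb9, 0xb9, 0x5b, 0xcc]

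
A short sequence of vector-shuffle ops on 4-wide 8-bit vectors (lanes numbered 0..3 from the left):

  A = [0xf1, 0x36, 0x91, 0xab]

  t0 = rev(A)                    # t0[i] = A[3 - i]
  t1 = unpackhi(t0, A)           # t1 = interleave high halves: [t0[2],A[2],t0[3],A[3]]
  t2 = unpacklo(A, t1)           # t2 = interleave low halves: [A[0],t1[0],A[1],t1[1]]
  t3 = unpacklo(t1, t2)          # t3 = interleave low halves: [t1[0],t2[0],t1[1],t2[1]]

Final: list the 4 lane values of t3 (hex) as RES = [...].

→ t0 |ab|91|36|f1|
→ t1 |36|91|f1|ab|
→ t2 |f1|36|36|91|
→ t3 |36|f1|91|36|

RES = [0x36, 0xf1, 0x91, 0x36]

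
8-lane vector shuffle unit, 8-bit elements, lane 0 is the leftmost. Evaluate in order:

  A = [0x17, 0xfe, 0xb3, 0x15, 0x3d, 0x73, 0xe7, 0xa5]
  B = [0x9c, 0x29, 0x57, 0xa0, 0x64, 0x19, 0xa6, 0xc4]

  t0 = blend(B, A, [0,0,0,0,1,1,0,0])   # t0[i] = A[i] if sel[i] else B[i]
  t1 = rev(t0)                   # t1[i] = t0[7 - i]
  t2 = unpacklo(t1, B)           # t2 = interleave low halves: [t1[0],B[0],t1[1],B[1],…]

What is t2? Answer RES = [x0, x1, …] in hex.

→ t0 |9c|29|57|a0|3d|73|a6|c4|
→ t1 |c4|a6|73|3d|a0|57|29|9c|
→ t2 |c4|9c|a6|29|73|57|3d|a0|

RES = [0xc4, 0x9c, 0xa6, 0x29, 0x73, 0x57, 0x3d, 0xa0]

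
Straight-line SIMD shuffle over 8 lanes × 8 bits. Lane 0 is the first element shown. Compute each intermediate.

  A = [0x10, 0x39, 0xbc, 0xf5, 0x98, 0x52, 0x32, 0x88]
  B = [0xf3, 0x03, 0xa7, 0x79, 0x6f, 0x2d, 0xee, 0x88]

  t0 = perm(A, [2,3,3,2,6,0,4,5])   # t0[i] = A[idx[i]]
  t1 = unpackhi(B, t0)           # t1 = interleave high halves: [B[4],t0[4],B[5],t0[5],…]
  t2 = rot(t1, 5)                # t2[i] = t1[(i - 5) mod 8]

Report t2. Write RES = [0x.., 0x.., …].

→ t0 |bc|f5|f5|bc|32|10|98|52|
→ t1 |6f|32|2d|10|ee|98|88|52|
→ t2 |10|ee|98|88|52|6f|32|2d|

RES = [0x10, 0xee, 0x98, 0x88, 0x52, 0x6f, 0x32, 0x2d]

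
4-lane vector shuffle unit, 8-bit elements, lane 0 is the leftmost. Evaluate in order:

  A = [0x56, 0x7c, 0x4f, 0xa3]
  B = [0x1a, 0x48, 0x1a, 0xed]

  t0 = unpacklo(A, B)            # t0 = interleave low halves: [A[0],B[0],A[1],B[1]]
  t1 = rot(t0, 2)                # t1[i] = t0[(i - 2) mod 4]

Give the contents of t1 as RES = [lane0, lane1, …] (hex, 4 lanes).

RES = [0x7c, 0x48, 0x56, 0x1a]

t0 = [0x56, 0x1a, 0x7c, 0x48]
t1 = [0x7c, 0x48, 0x56, 0x1a]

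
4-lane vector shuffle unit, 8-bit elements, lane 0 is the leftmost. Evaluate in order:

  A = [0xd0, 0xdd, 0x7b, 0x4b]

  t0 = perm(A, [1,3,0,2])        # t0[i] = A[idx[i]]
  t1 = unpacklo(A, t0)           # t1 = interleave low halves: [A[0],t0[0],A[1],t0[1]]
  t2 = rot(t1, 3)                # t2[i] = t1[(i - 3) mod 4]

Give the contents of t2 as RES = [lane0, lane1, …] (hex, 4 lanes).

t0 = [0xdd, 0x4b, 0xd0, 0x7b]
t1 = [0xd0, 0xdd, 0xdd, 0x4b]
t2 = [0xdd, 0xdd, 0x4b, 0xd0]

RES = [ 0xdd  0xdd  0x4b  0xd0 ]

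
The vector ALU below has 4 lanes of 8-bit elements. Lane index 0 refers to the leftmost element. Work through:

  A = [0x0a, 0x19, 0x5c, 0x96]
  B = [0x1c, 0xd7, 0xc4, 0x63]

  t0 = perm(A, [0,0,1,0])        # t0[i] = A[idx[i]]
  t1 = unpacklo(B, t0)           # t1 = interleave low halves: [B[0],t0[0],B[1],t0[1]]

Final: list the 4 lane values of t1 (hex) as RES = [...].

RES = [0x1c, 0x0a, 0xd7, 0x0a]

t0 = [0x0a, 0x0a, 0x19, 0x0a]
t1 = [0x1c, 0x0a, 0xd7, 0x0a]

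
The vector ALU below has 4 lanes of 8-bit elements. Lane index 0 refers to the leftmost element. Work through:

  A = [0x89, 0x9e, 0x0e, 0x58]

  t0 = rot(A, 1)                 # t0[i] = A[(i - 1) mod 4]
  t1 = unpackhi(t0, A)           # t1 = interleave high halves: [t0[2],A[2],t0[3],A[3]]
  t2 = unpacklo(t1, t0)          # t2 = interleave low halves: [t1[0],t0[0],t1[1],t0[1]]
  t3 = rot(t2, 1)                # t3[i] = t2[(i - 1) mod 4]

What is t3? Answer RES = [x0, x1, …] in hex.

t0 = [0x58, 0x89, 0x9e, 0x0e]
t1 = [0x9e, 0x0e, 0x0e, 0x58]
t2 = [0x9e, 0x58, 0x0e, 0x89]
t3 = [0x89, 0x9e, 0x58, 0x0e]

RES = [0x89, 0x9e, 0x58, 0x0e]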